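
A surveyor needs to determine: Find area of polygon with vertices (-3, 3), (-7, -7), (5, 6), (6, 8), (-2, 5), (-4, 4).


Shoelace sum: ((-3)*(-7) - (-7)*3) + ((-7)*6 - 5*(-7)) + (5*8 - 6*6) + (6*5 - (-2)*8) + ((-2)*4 - (-4)*5) + ((-4)*3 - (-3)*4)
= 97
Area = |97|/2 = 48.5

48.5


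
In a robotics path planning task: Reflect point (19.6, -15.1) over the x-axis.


Reflection over x-axis: (x,y) -> (x,-y)
(19.6, -15.1) -> (19.6, 15.1)

(19.6, 15.1)


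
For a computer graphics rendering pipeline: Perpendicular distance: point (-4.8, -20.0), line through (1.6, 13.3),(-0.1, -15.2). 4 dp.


|cross product| = 125.79
|line direction| = sqrt(815.14) = 28.5507
Distance = 125.79/sqrt(815.14) = 4.4059

4.4059


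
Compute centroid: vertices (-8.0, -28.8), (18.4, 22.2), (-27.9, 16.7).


Centroid = ((x_A+x_B+x_C)/3, (y_A+y_B+y_C)/3)
= (((-8)+18.4+(-27.9))/3, ((-28.8)+22.2+16.7)/3)
= (-5.8333, 3.3667)

(-5.8333, 3.3667)


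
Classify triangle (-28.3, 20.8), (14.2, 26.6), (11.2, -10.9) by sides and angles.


Side lengths squared: AB^2=1839.89, BC^2=1415.25, CA^2=2565.14
Sorted: [1415.25, 1839.89, 2565.14]
By sides: Scalene, By angles: Acute

Scalene, Acute


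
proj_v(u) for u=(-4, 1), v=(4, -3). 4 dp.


u.v = -19, |v| = sqrt(25) = 5
Scalar projection = u.v / |v| = -19 / sqrt(25) = -3.8

-3.8


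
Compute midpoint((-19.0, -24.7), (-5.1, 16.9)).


M = (((-19)+(-5.1))/2, ((-24.7)+16.9)/2)
= (-12.05, -3.9)

(-12.05, -3.9)


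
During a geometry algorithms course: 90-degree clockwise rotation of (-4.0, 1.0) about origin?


90° CW: (x,y) -> (y, -x)
(-4,1) -> (1, 4)

(1, 4)


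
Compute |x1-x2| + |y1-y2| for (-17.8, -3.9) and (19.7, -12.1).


|(-17.8)-19.7| + |(-3.9)-(-12.1)| = 37.5 + 8.2 = 45.7

45.7


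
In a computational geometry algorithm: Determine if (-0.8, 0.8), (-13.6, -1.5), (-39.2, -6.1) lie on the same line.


Cross product: ((-13.6)-(-0.8))*((-6.1)-0.8) - ((-1.5)-0.8)*((-39.2)-(-0.8))
= 0

Yes, collinear


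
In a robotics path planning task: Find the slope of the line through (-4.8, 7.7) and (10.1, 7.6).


slope = (y2-y1)/(x2-x1) = (7.6-7.7)/(10.1-(-4.8)) = (-0.1)/14.9 = -0.0067

-0.0067


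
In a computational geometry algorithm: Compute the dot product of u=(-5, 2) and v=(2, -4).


u . v = u_x*v_x + u_y*v_y = (-5)*2 + 2*(-4)
= (-10) + (-8) = -18

-18


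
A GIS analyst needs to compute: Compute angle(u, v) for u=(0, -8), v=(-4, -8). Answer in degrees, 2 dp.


u.v = 64, |u| = sqrt(64) = 8, |v| = sqrt(80) = 8.9443
cos(theta) = u.v/(|u||v|) = 64/sqrt(5120) = 0.894427
theta = acos(0.894427) = 26.57 degrees

26.57 degrees


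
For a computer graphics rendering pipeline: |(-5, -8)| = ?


|u| = sqrt((-5)^2 + (-8)^2) = sqrt(89) = 9.434

9.434


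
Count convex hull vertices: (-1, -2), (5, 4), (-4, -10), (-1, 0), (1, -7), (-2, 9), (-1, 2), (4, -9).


Convex hull vertices (CCW): (-4, -10), (4, -9), (5, 4), (-2, 9)
Count = 4

4


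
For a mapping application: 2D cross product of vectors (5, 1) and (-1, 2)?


u x v = u_x*v_y - u_y*v_x = 5*2 - 1*(-1)
= 10 - (-1) = 11

11


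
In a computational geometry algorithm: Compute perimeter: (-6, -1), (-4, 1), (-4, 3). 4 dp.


Sides: (-6, -1)->(-4, 1): sqrt(8) = 2.828427, (-4, 1)->(-4, 3): sqrt(4) = 2, (-4, 3)->(-6, -1): sqrt(20) = 4.472136
Sum = 9.300563
Perimeter = 9.3006

9.3006


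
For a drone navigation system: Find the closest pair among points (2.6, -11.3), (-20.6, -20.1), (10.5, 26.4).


d(P0,P1) = 24.8129, d(P0,P2) = 38.5188, d(P1,P2) = 55.9416
Closest: P0 and P1

Closest pair: (2.6, -11.3) and (-20.6, -20.1), distance = 24.8129


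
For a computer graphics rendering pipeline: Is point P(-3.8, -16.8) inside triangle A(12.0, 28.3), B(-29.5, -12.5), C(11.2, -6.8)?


Cross products: AB x AP = 1227.01, BC x BP = -321.5, CA x CP = 518.5
All same sign? no

No, outside


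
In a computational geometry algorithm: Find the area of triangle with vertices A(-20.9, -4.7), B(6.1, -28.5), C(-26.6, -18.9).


Area = |x_A(y_B-y_C) + x_B(y_C-y_A) + x_C(y_A-y_B)|/2
= |200.64 + (-86.62) + (-633.08)|/2
= 519.06/2 = 259.53

259.53


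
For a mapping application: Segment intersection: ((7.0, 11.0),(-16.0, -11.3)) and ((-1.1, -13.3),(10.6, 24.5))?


Cross products: d1=-21.87, d2=586.62, d3=378.27, d4=-230.22
d1*d2 < 0 and d3*d4 < 0? yes

Yes, they intersect


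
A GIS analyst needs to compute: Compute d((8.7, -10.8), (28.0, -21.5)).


dx=19.3, dy=-10.7
d^2 = 19.3^2 + (-10.7)^2 = 486.98
d = sqrt(486.98) = 22.0676

22.0676


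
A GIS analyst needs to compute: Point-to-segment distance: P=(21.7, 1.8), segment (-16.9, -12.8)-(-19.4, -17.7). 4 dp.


Project P onto AB: t = 0 (clamped to [0,1])
Closest point on segment: (-16.9, -12.8)
Distance: 41.2689

41.2689


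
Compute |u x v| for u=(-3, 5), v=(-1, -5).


|u x v| = |(-3)*(-5) - 5*(-1)|
= |15 - (-5)| = 20

20


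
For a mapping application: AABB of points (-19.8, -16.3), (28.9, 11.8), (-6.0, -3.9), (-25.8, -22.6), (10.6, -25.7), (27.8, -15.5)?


x range: [-25.8, 28.9]
y range: [-25.7, 11.8]
Bounding box: (-25.8,-25.7) to (28.9,11.8)

(-25.8,-25.7) to (28.9,11.8)


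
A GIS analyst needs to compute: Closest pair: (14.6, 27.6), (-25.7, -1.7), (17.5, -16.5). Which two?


d(P0,P1) = 49.8255, d(P0,P2) = 44.1952, d(P1,P2) = 45.6649
Closest: P0 and P2

Closest pair: (14.6, 27.6) and (17.5, -16.5), distance = 44.1952


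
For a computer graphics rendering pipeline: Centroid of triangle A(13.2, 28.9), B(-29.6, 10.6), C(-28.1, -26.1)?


Centroid = ((x_A+x_B+x_C)/3, (y_A+y_B+y_C)/3)
= ((13.2+(-29.6)+(-28.1))/3, (28.9+10.6+(-26.1))/3)
= (-14.8333, 4.4667)

(-14.8333, 4.4667)


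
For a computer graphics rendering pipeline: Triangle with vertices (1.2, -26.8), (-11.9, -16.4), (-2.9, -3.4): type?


Side lengths squared: AB^2=279.77, BC^2=250, CA^2=564.37
Sorted: [250, 279.77, 564.37]
By sides: Scalene, By angles: Obtuse

Scalene, Obtuse


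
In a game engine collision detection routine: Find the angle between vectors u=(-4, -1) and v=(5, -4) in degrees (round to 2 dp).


u.v = -16, |u| = sqrt(17) = 4.1231, |v| = sqrt(41) = 6.4031
cos(theta) = u.v/(|u||v|) = -16/sqrt(697) = -0.606043
theta = acos(-0.606043) = 127.3 degrees

127.3 degrees


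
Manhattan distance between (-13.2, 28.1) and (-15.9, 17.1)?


|(-13.2)-(-15.9)| + |28.1-17.1| = 2.7 + 11 = 13.7

13.7


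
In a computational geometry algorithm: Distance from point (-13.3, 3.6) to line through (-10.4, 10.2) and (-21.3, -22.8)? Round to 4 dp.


|cross product| = 23.76
|line direction| = sqrt(1207.81) = 34.7536
Distance = 23.76/sqrt(1207.81) = 0.6837

0.6837


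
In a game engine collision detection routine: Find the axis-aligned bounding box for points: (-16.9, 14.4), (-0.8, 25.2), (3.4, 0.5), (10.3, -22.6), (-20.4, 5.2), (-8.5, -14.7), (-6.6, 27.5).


x range: [-20.4, 10.3]
y range: [-22.6, 27.5]
Bounding box: (-20.4,-22.6) to (10.3,27.5)

(-20.4,-22.6) to (10.3,27.5)


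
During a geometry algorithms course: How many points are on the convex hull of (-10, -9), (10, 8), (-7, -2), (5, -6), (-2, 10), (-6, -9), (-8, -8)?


Convex hull vertices (CCW): (-10, -9), (-6, -9), (5, -6), (10, 8), (-2, 10)
Count = 5

5


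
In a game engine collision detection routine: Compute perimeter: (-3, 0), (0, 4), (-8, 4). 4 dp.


Sides: (-3, 0)->(0, 4): sqrt(25) = 5, (0, 4)->(-8, 4): sqrt(64) = 8, (-8, 4)->(-3, 0): sqrt(41) = 6.403124
Sum = 19.403124
Perimeter = 19.4031

19.4031


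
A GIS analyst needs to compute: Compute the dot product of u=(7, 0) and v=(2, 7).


u . v = u_x*v_x + u_y*v_y = 7*2 + 0*7
= 14 + 0 = 14

14


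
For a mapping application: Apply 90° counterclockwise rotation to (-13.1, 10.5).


90° CCW: (x,y) -> (-y, x)
(-13.1,10.5) -> (-10.5, -13.1)

(-10.5, -13.1)


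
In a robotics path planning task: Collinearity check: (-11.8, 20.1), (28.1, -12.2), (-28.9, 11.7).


Cross product: (28.1-(-11.8))*(11.7-20.1) - ((-12.2)-20.1)*((-28.9)-(-11.8))
= -887.49

No, not collinear


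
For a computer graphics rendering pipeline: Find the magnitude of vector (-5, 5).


|u| = sqrt((-5)^2 + 5^2) = sqrt(50) = 7.0711

7.0711


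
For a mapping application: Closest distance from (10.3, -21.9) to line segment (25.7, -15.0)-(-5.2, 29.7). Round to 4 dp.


Project P onto AB: t = 0.0567 (clamped to [0,1])
Closest point on segment: (23.948, -12.4655)
Distance: 16.5915

16.5915


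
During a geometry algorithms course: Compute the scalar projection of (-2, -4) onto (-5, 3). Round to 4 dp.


u.v = -2, |v| = sqrt(34) = 5.831
Scalar projection = u.v / |v| = -2 / sqrt(34) = -0.343

-0.343


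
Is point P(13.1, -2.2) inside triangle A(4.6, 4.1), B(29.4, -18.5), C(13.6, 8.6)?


Cross products: AB x AP = 35.86, BC x BP = 184.19, CA x CP = 94.95
All same sign? yes

Yes, inside


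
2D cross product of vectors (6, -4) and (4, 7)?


u x v = u_x*v_y - u_y*v_x = 6*7 - (-4)*4
= 42 - (-16) = 58

58


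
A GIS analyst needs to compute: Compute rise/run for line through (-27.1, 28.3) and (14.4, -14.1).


slope = (y2-y1)/(x2-x1) = ((-14.1)-28.3)/(14.4-(-27.1)) = (-42.4)/41.5 = -1.0217

-1.0217


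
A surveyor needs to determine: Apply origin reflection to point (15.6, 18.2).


Reflection over origin: (x,y) -> (-x,-y)
(15.6, 18.2) -> (-15.6, -18.2)

(-15.6, -18.2)


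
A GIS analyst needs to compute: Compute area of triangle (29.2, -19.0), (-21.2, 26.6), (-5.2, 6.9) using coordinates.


Area = |x_A(y_B-y_C) + x_B(y_C-y_A) + x_C(y_A-y_B)|/2
= |575.24 + (-549.08) + 237.12|/2
= 263.28/2 = 131.64

131.64


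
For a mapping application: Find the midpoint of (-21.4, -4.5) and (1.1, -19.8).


M = (((-21.4)+1.1)/2, ((-4.5)+(-19.8))/2)
= (-10.15, -12.15)

(-10.15, -12.15)


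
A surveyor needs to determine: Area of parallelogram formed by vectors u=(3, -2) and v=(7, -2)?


|u x v| = |3*(-2) - (-2)*7|
= |(-6) - (-14)| = 8

8


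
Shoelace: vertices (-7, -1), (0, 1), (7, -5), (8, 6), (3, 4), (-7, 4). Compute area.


Shoelace sum: ((-7)*1 - 0*(-1)) + (0*(-5) - 7*1) + (7*6 - 8*(-5)) + (8*4 - 3*6) + (3*4 - (-7)*4) + ((-7)*(-1) - (-7)*4)
= 157
Area = |157|/2 = 78.5

78.5


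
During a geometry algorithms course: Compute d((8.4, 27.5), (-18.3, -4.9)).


dx=-26.7, dy=-32.4
d^2 = (-26.7)^2 + (-32.4)^2 = 1762.65
d = sqrt(1762.65) = 41.9839

41.9839


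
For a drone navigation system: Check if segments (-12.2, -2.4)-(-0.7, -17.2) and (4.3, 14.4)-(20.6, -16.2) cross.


Cross products: d1=-778.74, d2=-668.08, d3=437.4, d4=326.74
d1*d2 < 0 and d3*d4 < 0? no

No, they don't intersect


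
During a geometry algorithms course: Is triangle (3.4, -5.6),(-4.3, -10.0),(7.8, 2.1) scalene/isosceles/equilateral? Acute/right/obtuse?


Side lengths squared: AB^2=78.65, BC^2=292.82, CA^2=78.65
Sorted: [78.65, 78.65, 292.82]
By sides: Isosceles, By angles: Obtuse

Isosceles, Obtuse


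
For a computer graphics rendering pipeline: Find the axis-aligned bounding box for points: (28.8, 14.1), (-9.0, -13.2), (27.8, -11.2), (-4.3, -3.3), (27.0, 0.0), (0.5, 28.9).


x range: [-9, 28.8]
y range: [-13.2, 28.9]
Bounding box: (-9,-13.2) to (28.8,28.9)

(-9,-13.2) to (28.8,28.9)


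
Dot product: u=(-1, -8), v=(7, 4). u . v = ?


u . v = u_x*v_x + u_y*v_y = (-1)*7 + (-8)*4
= (-7) + (-32) = -39

-39


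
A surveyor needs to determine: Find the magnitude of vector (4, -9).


|u| = sqrt(4^2 + (-9)^2) = sqrt(97) = 9.8489

9.8489


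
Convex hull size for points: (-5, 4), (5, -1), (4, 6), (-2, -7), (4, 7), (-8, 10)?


Convex hull vertices (CCW): (-8, 10), (-2, -7), (5, -1), (4, 7)
Count = 4

4


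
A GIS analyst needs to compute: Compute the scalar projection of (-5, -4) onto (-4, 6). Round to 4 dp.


u.v = -4, |v| = sqrt(52) = 7.2111
Scalar projection = u.v / |v| = -4 / sqrt(52) = -0.5547

-0.5547


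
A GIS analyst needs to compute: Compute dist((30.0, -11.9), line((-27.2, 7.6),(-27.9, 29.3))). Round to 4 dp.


|cross product| = 1227.59
|line direction| = sqrt(471.38) = 21.7113
Distance = 1227.59/sqrt(471.38) = 56.5416

56.5416


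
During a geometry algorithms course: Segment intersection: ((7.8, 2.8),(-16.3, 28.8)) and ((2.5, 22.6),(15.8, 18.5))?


Cross products: d1=-241.61, d2=5.38, d3=-339.38, d4=-586.37
d1*d2 < 0 and d3*d4 < 0? no

No, they don't intersect


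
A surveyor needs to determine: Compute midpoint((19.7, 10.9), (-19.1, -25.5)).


M = ((19.7+(-19.1))/2, (10.9+(-25.5))/2)
= (0.3, -7.3)

(0.3, -7.3)


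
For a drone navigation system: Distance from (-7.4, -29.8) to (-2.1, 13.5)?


dx=5.3, dy=43.3
d^2 = 5.3^2 + 43.3^2 = 1902.98
d = sqrt(1902.98) = 43.6232

43.6232


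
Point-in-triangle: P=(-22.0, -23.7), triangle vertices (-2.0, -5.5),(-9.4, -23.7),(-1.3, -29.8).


Cross products: AB x AP = -229.32, BC x BP = -76.86, CA x CP = 498.74
All same sign? no

No, outside


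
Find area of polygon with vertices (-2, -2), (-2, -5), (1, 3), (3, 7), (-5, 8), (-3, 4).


Shoelace sum: ((-2)*(-5) - (-2)*(-2)) + ((-2)*3 - 1*(-5)) + (1*7 - 3*3) + (3*8 - (-5)*7) + ((-5)*4 - (-3)*8) + ((-3)*(-2) - (-2)*4)
= 80
Area = |80|/2 = 40

40


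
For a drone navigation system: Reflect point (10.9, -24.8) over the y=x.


Reflection over y=x: (x,y) -> (y,x)
(10.9, -24.8) -> (-24.8, 10.9)

(-24.8, 10.9)


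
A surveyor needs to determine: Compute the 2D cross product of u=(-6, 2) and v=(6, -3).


u x v = u_x*v_y - u_y*v_x = (-6)*(-3) - 2*6
= 18 - 12 = 6

6


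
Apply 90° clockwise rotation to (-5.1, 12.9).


90° CW: (x,y) -> (y, -x)
(-5.1,12.9) -> (12.9, 5.1)

(12.9, 5.1)


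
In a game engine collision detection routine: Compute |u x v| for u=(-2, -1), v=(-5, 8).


|u x v| = |(-2)*8 - (-1)*(-5)|
= |(-16) - 5| = 21

21


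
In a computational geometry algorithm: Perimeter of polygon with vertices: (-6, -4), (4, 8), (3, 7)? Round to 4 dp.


Sides: (-6, -4)->(4, 8): sqrt(244) = 15.620499, (4, 8)->(3, 7): sqrt(2) = 1.414214, (3, 7)->(-6, -4): sqrt(202) = 14.21267
Sum = 31.247383
Perimeter = 31.2474

31.2474


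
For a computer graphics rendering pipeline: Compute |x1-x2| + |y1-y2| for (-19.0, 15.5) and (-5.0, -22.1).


|(-19)-(-5)| + |15.5-(-22.1)| = 14 + 37.6 = 51.6

51.6


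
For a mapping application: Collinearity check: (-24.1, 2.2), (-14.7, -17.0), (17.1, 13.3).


Cross product: ((-14.7)-(-24.1))*(13.3-2.2) - ((-17)-2.2)*(17.1-(-24.1))
= 895.38

No, not collinear


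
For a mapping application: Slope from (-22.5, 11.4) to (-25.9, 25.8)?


slope = (y2-y1)/(x2-x1) = (25.8-11.4)/((-25.9)-(-22.5)) = 14.4/(-3.4) = -4.2353

-4.2353


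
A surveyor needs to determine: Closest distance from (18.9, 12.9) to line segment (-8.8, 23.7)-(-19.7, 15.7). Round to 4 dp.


Project P onto AB: t = 0 (clamped to [0,1])
Closest point on segment: (-8.8, 23.7)
Distance: 29.731

29.731


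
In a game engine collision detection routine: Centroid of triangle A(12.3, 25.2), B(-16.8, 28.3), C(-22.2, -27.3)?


Centroid = ((x_A+x_B+x_C)/3, (y_A+y_B+y_C)/3)
= ((12.3+(-16.8)+(-22.2))/3, (25.2+28.3+(-27.3))/3)
= (-8.9, 8.7333)

(-8.9, 8.7333)


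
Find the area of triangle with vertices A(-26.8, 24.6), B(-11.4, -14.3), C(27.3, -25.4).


Area = |x_A(y_B-y_C) + x_B(y_C-y_A) + x_C(y_A-y_B)|/2
= |(-297.48) + 570 + 1061.97|/2
= 1334.49/2 = 667.245

667.245


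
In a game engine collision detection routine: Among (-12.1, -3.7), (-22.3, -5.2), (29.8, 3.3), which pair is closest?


d(P0,P1) = 10.3097, d(P0,P2) = 42.4807, d(P1,P2) = 52.7888
Closest: P0 and P1

Closest pair: (-12.1, -3.7) and (-22.3, -5.2), distance = 10.3097


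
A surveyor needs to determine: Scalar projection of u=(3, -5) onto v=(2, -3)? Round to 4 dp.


u.v = 21, |v| = sqrt(13) = 3.6056
Scalar projection = u.v / |v| = 21 / sqrt(13) = 5.8244

5.8244


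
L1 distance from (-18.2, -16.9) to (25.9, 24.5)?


|(-18.2)-25.9| + |(-16.9)-24.5| = 44.1 + 41.4 = 85.5

85.5


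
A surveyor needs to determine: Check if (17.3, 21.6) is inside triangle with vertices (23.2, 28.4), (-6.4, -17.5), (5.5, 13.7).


Cross products: AB x AP = -69.53, BC x BP = -274.15, CA x CP = -33.63
All same sign? yes

Yes, inside


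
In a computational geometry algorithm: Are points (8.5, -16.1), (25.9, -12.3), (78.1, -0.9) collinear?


Cross product: (25.9-8.5)*((-0.9)-(-16.1)) - ((-12.3)-(-16.1))*(78.1-8.5)
= 0

Yes, collinear


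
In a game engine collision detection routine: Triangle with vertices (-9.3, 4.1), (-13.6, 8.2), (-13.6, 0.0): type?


Side lengths squared: AB^2=35.3, BC^2=67.24, CA^2=35.3
Sorted: [35.3, 35.3, 67.24]
By sides: Isosceles, By angles: Acute

Isosceles, Acute


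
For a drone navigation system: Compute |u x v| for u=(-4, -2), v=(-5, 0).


|u x v| = |(-4)*0 - (-2)*(-5)|
= |0 - 10| = 10

10


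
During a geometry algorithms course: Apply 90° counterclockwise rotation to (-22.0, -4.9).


90° CCW: (x,y) -> (-y, x)
(-22,-4.9) -> (4.9, -22)

(4.9, -22)


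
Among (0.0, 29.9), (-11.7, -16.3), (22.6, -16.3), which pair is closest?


d(P0,P1) = 47.6585, d(P0,P2) = 51.4315, d(P1,P2) = 34.3
Closest: P1 and P2

Closest pair: (-11.7, -16.3) and (22.6, -16.3), distance = 34.3


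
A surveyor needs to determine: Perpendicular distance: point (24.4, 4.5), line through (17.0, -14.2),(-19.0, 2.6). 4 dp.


|cross product| = 797.52
|line direction| = sqrt(1578.24) = 39.7271
Distance = 797.52/sqrt(1578.24) = 20.075

20.075


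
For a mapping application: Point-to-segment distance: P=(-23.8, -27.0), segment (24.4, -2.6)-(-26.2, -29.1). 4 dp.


Project P onto AB: t = 0.9457 (clamped to [0,1])
Closest point on segment: (-23.4535, -27.6616)
Distance: 0.7469

0.7469


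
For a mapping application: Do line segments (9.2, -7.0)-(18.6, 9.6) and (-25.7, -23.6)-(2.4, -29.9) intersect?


Cross products: d1=686.33, d2=1212.01, d3=423.3, d4=-102.38
d1*d2 < 0 and d3*d4 < 0? no

No, they don't intersect


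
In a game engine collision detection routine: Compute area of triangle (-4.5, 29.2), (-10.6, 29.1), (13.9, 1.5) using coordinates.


Area = |x_A(y_B-y_C) + x_B(y_C-y_A) + x_C(y_A-y_B)|/2
= |(-124.2) + 293.62 + 1.39|/2
= 170.81/2 = 85.405

85.405


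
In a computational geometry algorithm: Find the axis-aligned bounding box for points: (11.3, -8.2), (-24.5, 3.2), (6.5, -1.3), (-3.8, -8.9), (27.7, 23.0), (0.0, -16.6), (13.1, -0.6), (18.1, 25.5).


x range: [-24.5, 27.7]
y range: [-16.6, 25.5]
Bounding box: (-24.5,-16.6) to (27.7,25.5)

(-24.5,-16.6) to (27.7,25.5)


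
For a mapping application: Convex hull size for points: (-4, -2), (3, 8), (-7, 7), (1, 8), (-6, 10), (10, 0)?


Convex hull vertices (CCW): (-7, 7), (-4, -2), (10, 0), (3, 8), (-6, 10)
Count = 5

5


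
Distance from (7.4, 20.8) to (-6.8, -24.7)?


dx=-14.2, dy=-45.5
d^2 = (-14.2)^2 + (-45.5)^2 = 2271.89
d = sqrt(2271.89) = 47.6643

47.6643


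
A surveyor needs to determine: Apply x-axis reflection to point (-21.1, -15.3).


Reflection over x-axis: (x,y) -> (x,-y)
(-21.1, -15.3) -> (-21.1, 15.3)

(-21.1, 15.3)


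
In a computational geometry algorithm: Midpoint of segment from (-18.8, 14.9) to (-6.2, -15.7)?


M = (((-18.8)+(-6.2))/2, (14.9+(-15.7))/2)
= (-12.5, -0.4)

(-12.5, -0.4)


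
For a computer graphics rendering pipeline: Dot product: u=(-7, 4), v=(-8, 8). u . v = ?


u . v = u_x*v_x + u_y*v_y = (-7)*(-8) + 4*8
= 56 + 32 = 88

88


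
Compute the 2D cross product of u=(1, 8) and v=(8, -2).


u x v = u_x*v_y - u_y*v_x = 1*(-2) - 8*8
= (-2) - 64 = -66

-66


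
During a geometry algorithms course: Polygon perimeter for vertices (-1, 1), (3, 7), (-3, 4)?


Sides: (-1, 1)->(3, 7): sqrt(52) = 7.211103, (3, 7)->(-3, 4): sqrt(45) = 6.708204, (-3, 4)->(-1, 1): sqrt(13) = 3.605551
Sum = 17.524858
Perimeter = 17.5249

17.5249


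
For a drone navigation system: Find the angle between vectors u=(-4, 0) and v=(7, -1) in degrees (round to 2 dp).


u.v = -28, |u| = sqrt(16) = 4, |v| = sqrt(50) = 7.0711
cos(theta) = u.v/(|u||v|) = -28/sqrt(800) = -0.989949
theta = acos(-0.989949) = 171.87 degrees

171.87 degrees


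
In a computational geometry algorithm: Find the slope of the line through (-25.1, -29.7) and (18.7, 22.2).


slope = (y2-y1)/(x2-x1) = (22.2-(-29.7))/(18.7-(-25.1)) = 51.9/43.8 = 1.1849

1.1849


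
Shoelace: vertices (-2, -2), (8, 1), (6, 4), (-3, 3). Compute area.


Shoelace sum: ((-2)*1 - 8*(-2)) + (8*4 - 6*1) + (6*3 - (-3)*4) + ((-3)*(-2) - (-2)*3)
= 82
Area = |82|/2 = 41

41


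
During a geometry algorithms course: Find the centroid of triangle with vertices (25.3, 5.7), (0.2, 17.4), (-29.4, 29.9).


Centroid = ((x_A+x_B+x_C)/3, (y_A+y_B+y_C)/3)
= ((25.3+0.2+(-29.4))/3, (5.7+17.4+29.9)/3)
= (-1.3, 17.6667)

(-1.3, 17.6667)


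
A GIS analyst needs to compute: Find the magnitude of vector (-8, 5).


|u| = sqrt((-8)^2 + 5^2) = sqrt(89) = 9.434

9.434


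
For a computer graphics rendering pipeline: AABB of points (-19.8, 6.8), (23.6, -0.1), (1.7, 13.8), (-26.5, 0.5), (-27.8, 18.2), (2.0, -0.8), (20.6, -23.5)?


x range: [-27.8, 23.6]
y range: [-23.5, 18.2]
Bounding box: (-27.8,-23.5) to (23.6,18.2)

(-27.8,-23.5) to (23.6,18.2)


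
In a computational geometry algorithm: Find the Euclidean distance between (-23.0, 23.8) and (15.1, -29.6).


dx=38.1, dy=-53.4
d^2 = 38.1^2 + (-53.4)^2 = 4303.17
d = sqrt(4303.17) = 65.5986

65.5986


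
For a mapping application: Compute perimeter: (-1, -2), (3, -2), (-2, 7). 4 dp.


Sides: (-1, -2)->(3, -2): sqrt(16) = 4, (3, -2)->(-2, 7): sqrt(106) = 10.29563, (-2, 7)->(-1, -2): sqrt(82) = 9.055385
Sum = 23.351015
Perimeter = 23.351

23.351


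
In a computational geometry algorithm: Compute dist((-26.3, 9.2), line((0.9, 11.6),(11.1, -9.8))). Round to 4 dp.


|cross product| = 606.56
|line direction| = sqrt(562) = 23.7065
Distance = 606.56/sqrt(562) = 25.5862

25.5862


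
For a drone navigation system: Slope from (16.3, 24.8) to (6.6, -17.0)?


slope = (y2-y1)/(x2-x1) = ((-17)-24.8)/(6.6-16.3) = (-41.8)/(-9.7) = 4.3093

4.3093


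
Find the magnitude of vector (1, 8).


|u| = sqrt(1^2 + 8^2) = sqrt(65) = 8.0623

8.0623


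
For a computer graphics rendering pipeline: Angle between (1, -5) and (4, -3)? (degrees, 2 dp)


u.v = 19, |u| = sqrt(26) = 5.099, |v| = sqrt(25) = 5
cos(theta) = u.v/(|u||v|) = 19/sqrt(650) = 0.745241
theta = acos(0.745241) = 41.82 degrees

41.82 degrees


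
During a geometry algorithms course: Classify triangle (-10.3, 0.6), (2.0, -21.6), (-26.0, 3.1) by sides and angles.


Side lengths squared: AB^2=644.13, BC^2=1394.09, CA^2=252.74
Sorted: [252.74, 644.13, 1394.09]
By sides: Scalene, By angles: Obtuse

Scalene, Obtuse


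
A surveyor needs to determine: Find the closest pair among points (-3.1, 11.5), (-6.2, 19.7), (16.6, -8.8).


d(P0,P1) = 8.7664, d(P0,P2) = 28.2875, d(P1,P2) = 36.4978
Closest: P0 and P1

Closest pair: (-3.1, 11.5) and (-6.2, 19.7), distance = 8.7664


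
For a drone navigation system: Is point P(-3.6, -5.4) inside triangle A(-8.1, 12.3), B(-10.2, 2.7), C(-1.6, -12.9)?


Cross products: AB x AP = 80.37, BC x BP = 33.3, CA x CP = 1.65
All same sign? yes

Yes, inside


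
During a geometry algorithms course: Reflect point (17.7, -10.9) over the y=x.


Reflection over y=x: (x,y) -> (y,x)
(17.7, -10.9) -> (-10.9, 17.7)

(-10.9, 17.7)


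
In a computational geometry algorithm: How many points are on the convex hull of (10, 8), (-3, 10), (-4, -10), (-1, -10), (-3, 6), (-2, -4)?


Convex hull vertices (CCW): (-4, -10), (-1, -10), (10, 8), (-3, 10)
Count = 4

4


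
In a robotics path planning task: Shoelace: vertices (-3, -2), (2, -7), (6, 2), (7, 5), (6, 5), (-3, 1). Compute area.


Shoelace sum: ((-3)*(-7) - 2*(-2)) + (2*2 - 6*(-7)) + (6*5 - 7*2) + (7*5 - 6*5) + (6*1 - (-3)*5) + ((-3)*(-2) - (-3)*1)
= 122
Area = |122|/2 = 61

61


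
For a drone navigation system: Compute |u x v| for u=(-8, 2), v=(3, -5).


|u x v| = |(-8)*(-5) - 2*3|
= |40 - 6| = 34

34


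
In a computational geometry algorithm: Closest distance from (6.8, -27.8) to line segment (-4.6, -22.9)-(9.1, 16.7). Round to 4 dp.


Project P onto AB: t = 0 (clamped to [0,1])
Closest point on segment: (-4.6, -22.9)
Distance: 12.4085

12.4085


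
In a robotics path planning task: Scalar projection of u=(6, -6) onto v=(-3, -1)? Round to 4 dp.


u.v = -12, |v| = sqrt(10) = 3.1623
Scalar projection = u.v / |v| = -12 / sqrt(10) = -3.7947

-3.7947


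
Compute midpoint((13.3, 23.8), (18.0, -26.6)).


M = ((13.3+18)/2, (23.8+(-26.6))/2)
= (15.65, -1.4)

(15.65, -1.4)


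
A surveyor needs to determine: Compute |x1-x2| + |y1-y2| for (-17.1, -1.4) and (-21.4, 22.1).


|(-17.1)-(-21.4)| + |(-1.4)-22.1| = 4.3 + 23.5 = 27.8

27.8


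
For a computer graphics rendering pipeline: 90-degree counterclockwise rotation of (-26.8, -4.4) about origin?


90° CCW: (x,y) -> (-y, x)
(-26.8,-4.4) -> (4.4, -26.8)

(4.4, -26.8)


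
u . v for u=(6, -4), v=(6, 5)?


u . v = u_x*v_x + u_y*v_y = 6*6 + (-4)*5
= 36 + (-20) = 16

16


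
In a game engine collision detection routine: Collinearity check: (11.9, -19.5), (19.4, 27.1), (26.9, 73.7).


Cross product: (19.4-11.9)*(73.7-(-19.5)) - (27.1-(-19.5))*(26.9-11.9)
= 0

Yes, collinear


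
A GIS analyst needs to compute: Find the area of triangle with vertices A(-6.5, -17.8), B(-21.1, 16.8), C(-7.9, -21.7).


Area = |x_A(y_B-y_C) + x_B(y_C-y_A) + x_C(y_A-y_B)|/2
= |(-250.25) + 82.29 + 273.34|/2
= 105.38/2 = 52.69

52.69


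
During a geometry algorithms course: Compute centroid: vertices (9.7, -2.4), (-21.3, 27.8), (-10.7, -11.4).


Centroid = ((x_A+x_B+x_C)/3, (y_A+y_B+y_C)/3)
= ((9.7+(-21.3)+(-10.7))/3, ((-2.4)+27.8+(-11.4))/3)
= (-7.4333, 4.6667)

(-7.4333, 4.6667)


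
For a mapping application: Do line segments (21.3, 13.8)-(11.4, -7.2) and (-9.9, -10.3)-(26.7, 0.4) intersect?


Cross products: d1=548.22, d2=-114.45, d3=-416.61, d4=246.06
d1*d2 < 0 and d3*d4 < 0? yes

Yes, they intersect


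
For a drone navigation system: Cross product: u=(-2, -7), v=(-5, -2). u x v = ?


u x v = u_x*v_y - u_y*v_x = (-2)*(-2) - (-7)*(-5)
= 4 - 35 = -31

-31


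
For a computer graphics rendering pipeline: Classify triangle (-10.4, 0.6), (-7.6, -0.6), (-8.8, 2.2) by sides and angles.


Side lengths squared: AB^2=9.28, BC^2=9.28, CA^2=5.12
Sorted: [5.12, 9.28, 9.28]
By sides: Isosceles, By angles: Acute

Isosceles, Acute


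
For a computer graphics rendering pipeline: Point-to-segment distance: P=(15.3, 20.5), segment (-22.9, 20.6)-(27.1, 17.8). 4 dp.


Project P onto AB: t = 0.7617 (clamped to [0,1])
Closest point on segment: (15.1862, 18.4672)
Distance: 2.036

2.036


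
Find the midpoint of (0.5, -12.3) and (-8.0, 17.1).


M = ((0.5+(-8))/2, ((-12.3)+17.1)/2)
= (-3.75, 2.4)

(-3.75, 2.4)


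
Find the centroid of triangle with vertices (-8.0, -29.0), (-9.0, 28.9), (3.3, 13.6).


Centroid = ((x_A+x_B+x_C)/3, (y_A+y_B+y_C)/3)
= (((-8)+(-9)+3.3)/3, ((-29)+28.9+13.6)/3)
= (-4.5667, 4.5)

(-4.5667, 4.5)


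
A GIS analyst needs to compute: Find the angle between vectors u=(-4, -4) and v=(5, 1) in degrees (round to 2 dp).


u.v = -24, |u| = sqrt(32) = 5.6569, |v| = sqrt(26) = 5.099
cos(theta) = u.v/(|u||v|) = -24/sqrt(832) = -0.83205
theta = acos(-0.83205) = 146.31 degrees

146.31 degrees


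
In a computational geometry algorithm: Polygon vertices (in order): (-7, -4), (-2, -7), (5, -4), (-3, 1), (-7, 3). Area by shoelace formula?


Shoelace sum: ((-7)*(-7) - (-2)*(-4)) + ((-2)*(-4) - 5*(-7)) + (5*1 - (-3)*(-4)) + ((-3)*3 - (-7)*1) + ((-7)*(-4) - (-7)*3)
= 124
Area = |124|/2 = 62

62


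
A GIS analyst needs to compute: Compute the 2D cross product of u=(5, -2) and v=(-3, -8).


u x v = u_x*v_y - u_y*v_x = 5*(-8) - (-2)*(-3)
= (-40) - 6 = -46

-46


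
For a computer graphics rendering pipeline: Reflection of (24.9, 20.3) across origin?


Reflection over origin: (x,y) -> (-x,-y)
(24.9, 20.3) -> (-24.9, -20.3)

(-24.9, -20.3)


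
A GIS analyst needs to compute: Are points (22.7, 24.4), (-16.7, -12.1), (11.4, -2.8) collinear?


Cross product: ((-16.7)-22.7)*((-2.8)-24.4) - ((-12.1)-24.4)*(11.4-22.7)
= 659.23

No, not collinear


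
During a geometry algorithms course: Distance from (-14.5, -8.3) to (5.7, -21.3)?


dx=20.2, dy=-13
d^2 = 20.2^2 + (-13)^2 = 577.04
d = sqrt(577.04) = 24.0217

24.0217


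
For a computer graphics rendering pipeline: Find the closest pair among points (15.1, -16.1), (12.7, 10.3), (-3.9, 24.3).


d(P0,P1) = 26.5089, d(P0,P2) = 44.6448, d(P1,P2) = 21.7154
Closest: P1 and P2

Closest pair: (12.7, 10.3) and (-3.9, 24.3), distance = 21.7154


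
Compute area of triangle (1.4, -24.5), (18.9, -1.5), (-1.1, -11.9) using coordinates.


Area = |x_A(y_B-y_C) + x_B(y_C-y_A) + x_C(y_A-y_B)|/2
= |14.56 + 238.14 + 25.3|/2
= 278/2 = 139

139


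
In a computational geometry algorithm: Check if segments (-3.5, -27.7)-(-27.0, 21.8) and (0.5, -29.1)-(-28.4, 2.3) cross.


Cross products: d1=85.14, d2=-607.51, d3=-165.1, d4=527.55
d1*d2 < 0 and d3*d4 < 0? yes

Yes, they intersect


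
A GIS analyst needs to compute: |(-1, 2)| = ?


|u| = sqrt((-1)^2 + 2^2) = sqrt(5) = 2.2361

2.2361


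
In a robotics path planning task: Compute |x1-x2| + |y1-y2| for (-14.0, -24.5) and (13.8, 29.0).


|(-14)-13.8| + |(-24.5)-29| = 27.8 + 53.5 = 81.3

81.3


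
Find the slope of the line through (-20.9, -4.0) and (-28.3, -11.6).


slope = (y2-y1)/(x2-x1) = ((-11.6)-(-4))/((-28.3)-(-20.9)) = (-7.6)/(-7.4) = 1.027

1.027


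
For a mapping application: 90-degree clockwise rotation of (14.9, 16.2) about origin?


90° CW: (x,y) -> (y, -x)
(14.9,16.2) -> (16.2, -14.9)

(16.2, -14.9)


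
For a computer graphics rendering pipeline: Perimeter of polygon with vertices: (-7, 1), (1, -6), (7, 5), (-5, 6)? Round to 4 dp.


Sides: (-7, 1)->(1, -6): sqrt(113) = 10.630146, (1, -6)->(7, 5): sqrt(157) = 12.529964, (7, 5)->(-5, 6): sqrt(145) = 12.041595, (-5, 6)->(-7, 1): sqrt(29) = 5.385165
Sum = 40.58687
Perimeter = 40.5869

40.5869


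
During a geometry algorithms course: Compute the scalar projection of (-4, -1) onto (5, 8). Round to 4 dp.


u.v = -28, |v| = sqrt(89) = 9.434
Scalar projection = u.v / |v| = -28 / sqrt(89) = -2.968

-2.968


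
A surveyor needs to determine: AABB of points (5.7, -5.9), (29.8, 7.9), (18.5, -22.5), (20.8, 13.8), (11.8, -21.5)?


x range: [5.7, 29.8]
y range: [-22.5, 13.8]
Bounding box: (5.7,-22.5) to (29.8,13.8)

(5.7,-22.5) to (29.8,13.8)


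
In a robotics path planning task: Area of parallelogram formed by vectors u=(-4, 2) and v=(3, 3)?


|u x v| = |(-4)*3 - 2*3|
= |(-12) - 6| = 18

18


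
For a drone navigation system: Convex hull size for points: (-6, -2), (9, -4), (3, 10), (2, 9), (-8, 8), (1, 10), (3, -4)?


Convex hull vertices (CCW): (-8, 8), (-6, -2), (3, -4), (9, -4), (3, 10), (1, 10)
Count = 6

6


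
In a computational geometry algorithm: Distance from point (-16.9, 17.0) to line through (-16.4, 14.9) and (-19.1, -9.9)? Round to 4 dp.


|cross product| = 18.07
|line direction| = sqrt(622.33) = 24.9465
Distance = 18.07/sqrt(622.33) = 0.7243

0.7243


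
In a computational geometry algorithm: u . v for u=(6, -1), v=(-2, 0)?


u . v = u_x*v_x + u_y*v_y = 6*(-2) + (-1)*0
= (-12) + 0 = -12

-12


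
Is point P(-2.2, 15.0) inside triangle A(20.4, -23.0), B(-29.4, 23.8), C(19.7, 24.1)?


Cross products: AB x AP = -834.72, BC x BP = -440.24, CA x CP = -1037.86
All same sign? yes

Yes, inside


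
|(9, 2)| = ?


|u| = sqrt(9^2 + 2^2) = sqrt(85) = 9.2195

9.2195


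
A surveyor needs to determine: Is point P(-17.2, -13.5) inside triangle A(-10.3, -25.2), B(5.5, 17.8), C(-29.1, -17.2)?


Cross products: AB x AP = 481.56, BC x BP = 288.48, CA x CP = 164.76
All same sign? yes

Yes, inside


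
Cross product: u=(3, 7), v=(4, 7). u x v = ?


u x v = u_x*v_y - u_y*v_x = 3*7 - 7*4
= 21 - 28 = -7

-7


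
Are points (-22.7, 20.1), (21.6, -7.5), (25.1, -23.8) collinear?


Cross product: (21.6-(-22.7))*((-23.8)-20.1) - ((-7.5)-20.1)*(25.1-(-22.7))
= -625.49

No, not collinear


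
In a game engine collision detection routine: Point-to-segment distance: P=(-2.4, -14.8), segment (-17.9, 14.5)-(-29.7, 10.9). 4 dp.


Project P onto AB: t = 0 (clamped to [0,1])
Closest point on segment: (-17.9, 14.5)
Distance: 33.1472

33.1472


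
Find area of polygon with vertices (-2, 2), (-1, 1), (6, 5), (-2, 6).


Shoelace sum: ((-2)*1 - (-1)*2) + ((-1)*5 - 6*1) + (6*6 - (-2)*5) + ((-2)*2 - (-2)*6)
= 43
Area = |43|/2 = 21.5

21.5


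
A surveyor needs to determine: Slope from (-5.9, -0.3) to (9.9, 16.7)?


slope = (y2-y1)/(x2-x1) = (16.7-(-0.3))/(9.9-(-5.9)) = 17/15.8 = 1.0759

1.0759


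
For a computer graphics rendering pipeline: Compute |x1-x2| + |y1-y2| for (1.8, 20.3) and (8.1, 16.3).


|1.8-8.1| + |20.3-16.3| = 6.3 + 4 = 10.3

10.3


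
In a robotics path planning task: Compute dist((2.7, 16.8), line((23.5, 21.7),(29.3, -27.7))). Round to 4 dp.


|cross product| = 1055.94
|line direction| = sqrt(2474) = 49.7393
Distance = 1055.94/sqrt(2474) = 21.2295

21.2295


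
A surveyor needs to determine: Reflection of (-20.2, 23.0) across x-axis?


Reflection over x-axis: (x,y) -> (x,-y)
(-20.2, 23) -> (-20.2, -23)

(-20.2, -23)


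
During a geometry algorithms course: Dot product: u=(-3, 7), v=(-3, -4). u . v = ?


u . v = u_x*v_x + u_y*v_y = (-3)*(-3) + 7*(-4)
= 9 + (-28) = -19

-19


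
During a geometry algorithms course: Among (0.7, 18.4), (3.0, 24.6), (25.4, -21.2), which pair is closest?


d(P0,P1) = 6.6129, d(P0,P2) = 46.6717, d(P1,P2) = 50.9843
Closest: P0 and P1

Closest pair: (0.7, 18.4) and (3.0, 24.6), distance = 6.6129


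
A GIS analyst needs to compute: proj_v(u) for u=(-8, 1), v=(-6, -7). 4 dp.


u.v = 41, |v| = sqrt(85) = 9.2195
Scalar projection = u.v / |v| = 41 / sqrt(85) = 4.4471

4.4471


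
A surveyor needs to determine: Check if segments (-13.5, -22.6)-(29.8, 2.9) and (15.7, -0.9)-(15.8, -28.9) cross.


Cross products: d1=-819.77, d2=395.18, d3=195.01, d4=-1019.94
d1*d2 < 0 and d3*d4 < 0? yes

Yes, they intersect


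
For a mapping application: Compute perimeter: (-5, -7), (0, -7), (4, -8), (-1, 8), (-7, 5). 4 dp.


Sides: (-5, -7)->(0, -7): sqrt(25) = 5, (0, -7)->(4, -8): sqrt(17) = 4.123106, (4, -8)->(-1, 8): sqrt(281) = 16.763055, (-1, 8)->(-7, 5): sqrt(45) = 6.708204, (-7, 5)->(-5, -7): sqrt(148) = 12.165525
Sum = 44.75989
Perimeter = 44.7599

44.7599


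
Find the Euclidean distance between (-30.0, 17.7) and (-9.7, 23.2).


dx=20.3, dy=5.5
d^2 = 20.3^2 + 5.5^2 = 442.34
d = sqrt(442.34) = 21.0319

21.0319


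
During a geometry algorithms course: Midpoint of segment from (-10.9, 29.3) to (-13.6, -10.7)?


M = (((-10.9)+(-13.6))/2, (29.3+(-10.7))/2)
= (-12.25, 9.3)

(-12.25, 9.3)


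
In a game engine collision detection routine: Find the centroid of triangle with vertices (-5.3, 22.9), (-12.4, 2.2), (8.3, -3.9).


Centroid = ((x_A+x_B+x_C)/3, (y_A+y_B+y_C)/3)
= (((-5.3)+(-12.4)+8.3)/3, (22.9+2.2+(-3.9))/3)
= (-3.1333, 7.0667)

(-3.1333, 7.0667)


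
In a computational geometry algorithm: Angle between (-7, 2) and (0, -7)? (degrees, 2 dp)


u.v = -14, |u| = sqrt(53) = 7.2801, |v| = sqrt(49) = 7
cos(theta) = u.v/(|u||v|) = -14/sqrt(2597) = -0.274721
theta = acos(-0.274721) = 105.95 degrees

105.95 degrees


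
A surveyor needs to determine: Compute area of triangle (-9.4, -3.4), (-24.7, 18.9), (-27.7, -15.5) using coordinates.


Area = |x_A(y_B-y_C) + x_B(y_C-y_A) + x_C(y_A-y_B)|/2
= |(-323.36) + 298.87 + 617.71|/2
= 593.22/2 = 296.61

296.61


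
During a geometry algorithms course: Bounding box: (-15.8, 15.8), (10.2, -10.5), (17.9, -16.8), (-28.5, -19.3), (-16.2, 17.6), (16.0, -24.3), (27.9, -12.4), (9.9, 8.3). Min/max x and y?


x range: [-28.5, 27.9]
y range: [-24.3, 17.6]
Bounding box: (-28.5,-24.3) to (27.9,17.6)

(-28.5,-24.3) to (27.9,17.6)


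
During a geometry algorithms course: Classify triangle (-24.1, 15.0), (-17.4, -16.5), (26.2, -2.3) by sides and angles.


Side lengths squared: AB^2=1037.14, BC^2=2102.6, CA^2=2829.38
Sorted: [1037.14, 2102.6, 2829.38]
By sides: Scalene, By angles: Acute

Scalene, Acute


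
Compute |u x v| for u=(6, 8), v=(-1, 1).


|u x v| = |6*1 - 8*(-1)|
= |6 - (-8)| = 14

14


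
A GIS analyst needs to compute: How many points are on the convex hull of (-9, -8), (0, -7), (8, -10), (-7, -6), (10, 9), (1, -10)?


Convex hull vertices (CCW): (-9, -8), (1, -10), (8, -10), (10, 9), (-7, -6)
Count = 5

5


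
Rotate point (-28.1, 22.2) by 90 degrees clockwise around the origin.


90° CW: (x,y) -> (y, -x)
(-28.1,22.2) -> (22.2, 28.1)

(22.2, 28.1)


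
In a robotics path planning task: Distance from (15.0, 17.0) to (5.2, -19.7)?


dx=-9.8, dy=-36.7
d^2 = (-9.8)^2 + (-36.7)^2 = 1442.93
d = sqrt(1442.93) = 37.9859

37.9859


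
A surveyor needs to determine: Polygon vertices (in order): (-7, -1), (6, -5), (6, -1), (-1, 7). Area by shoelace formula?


Shoelace sum: ((-7)*(-5) - 6*(-1)) + (6*(-1) - 6*(-5)) + (6*7 - (-1)*(-1)) + ((-1)*(-1) - (-7)*7)
= 156
Area = |156|/2 = 78

78


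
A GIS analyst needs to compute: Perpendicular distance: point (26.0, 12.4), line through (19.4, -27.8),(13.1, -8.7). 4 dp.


|cross product| = 379.32
|line direction| = sqrt(404.5) = 20.1122
Distance = 379.32/sqrt(404.5) = 18.8602

18.8602


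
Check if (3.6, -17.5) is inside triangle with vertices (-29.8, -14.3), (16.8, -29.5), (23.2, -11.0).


Cross products: AB x AP = 358.56, BC x BP = 321, CA x CP = 279.82
All same sign? yes

Yes, inside


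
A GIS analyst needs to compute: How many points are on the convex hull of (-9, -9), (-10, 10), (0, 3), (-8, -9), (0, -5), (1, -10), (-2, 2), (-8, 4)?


Convex hull vertices (CCW): (-10, 10), (-9, -9), (1, -10), (0, 3)
Count = 4

4


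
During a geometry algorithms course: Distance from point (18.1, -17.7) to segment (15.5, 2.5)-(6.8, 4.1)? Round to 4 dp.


Project P onto AB: t = 0 (clamped to [0,1])
Closest point on segment: (15.5, 2.5)
Distance: 20.3666

20.3666


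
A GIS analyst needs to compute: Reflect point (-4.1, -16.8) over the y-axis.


Reflection over y-axis: (x,y) -> (-x,y)
(-4.1, -16.8) -> (4.1, -16.8)

(4.1, -16.8)


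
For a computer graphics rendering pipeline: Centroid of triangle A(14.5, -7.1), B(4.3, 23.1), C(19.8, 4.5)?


Centroid = ((x_A+x_B+x_C)/3, (y_A+y_B+y_C)/3)
= ((14.5+4.3+19.8)/3, ((-7.1)+23.1+4.5)/3)
= (12.8667, 6.8333)

(12.8667, 6.8333)


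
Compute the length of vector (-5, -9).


|u| = sqrt((-5)^2 + (-9)^2) = sqrt(106) = 10.2956

10.2956


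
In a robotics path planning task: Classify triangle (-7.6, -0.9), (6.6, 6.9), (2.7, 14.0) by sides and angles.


Side lengths squared: AB^2=262.48, BC^2=65.62, CA^2=328.1
Sorted: [65.62, 262.48, 328.1]
By sides: Scalene, By angles: Right

Scalene, Right


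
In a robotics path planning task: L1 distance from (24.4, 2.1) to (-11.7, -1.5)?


|24.4-(-11.7)| + |2.1-(-1.5)| = 36.1 + 3.6 = 39.7

39.7


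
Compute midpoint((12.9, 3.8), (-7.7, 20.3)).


M = ((12.9+(-7.7))/2, (3.8+20.3)/2)
= (2.6, 12.05)

(2.6, 12.05)


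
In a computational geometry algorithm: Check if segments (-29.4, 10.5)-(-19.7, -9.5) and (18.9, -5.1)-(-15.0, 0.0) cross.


Cross products: d1=-282.51, d2=346.02, d3=814.68, d4=186.15
d1*d2 < 0 and d3*d4 < 0? no

No, they don't intersect


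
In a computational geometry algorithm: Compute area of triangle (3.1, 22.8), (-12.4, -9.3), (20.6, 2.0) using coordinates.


Area = |x_A(y_B-y_C) + x_B(y_C-y_A) + x_C(y_A-y_B)|/2
= |(-35.03) + 257.92 + 661.26|/2
= 884.15/2 = 442.075

442.075
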